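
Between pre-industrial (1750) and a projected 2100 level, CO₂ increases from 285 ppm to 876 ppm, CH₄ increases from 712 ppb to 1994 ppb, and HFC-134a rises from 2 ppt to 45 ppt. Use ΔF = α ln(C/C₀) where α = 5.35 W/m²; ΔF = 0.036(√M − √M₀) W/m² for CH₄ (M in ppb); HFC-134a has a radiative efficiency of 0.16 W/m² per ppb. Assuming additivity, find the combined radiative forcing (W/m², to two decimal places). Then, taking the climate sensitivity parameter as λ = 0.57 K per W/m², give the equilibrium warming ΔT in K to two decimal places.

CO₂: 5.35 × ln(876/285) = 5.35 × ln(3.07368) = 5.35 × 1.12288 = 6.0074 W/m².
CH₄: 0.036 × (√1994 − √712) = 0.036 × (44.6542 − 26.6833) = 0.036 × 17.9709 = 0.6470 W/m².
HFC-134a: Δ = 45 − 2 = 43 ppt = 0.043 ppb; ΔF = 0.16 × 0.043 = 0.0069 W/m².
Total ΔF = 6.0074 + 0.6470 + 0.0069 = 6.6613 W/m².
ΔT = λ ΔF = 0.57 × 6.66 = 3.7962 K.

ΔF = 6.66 W/m²; ΔT = 3.80 K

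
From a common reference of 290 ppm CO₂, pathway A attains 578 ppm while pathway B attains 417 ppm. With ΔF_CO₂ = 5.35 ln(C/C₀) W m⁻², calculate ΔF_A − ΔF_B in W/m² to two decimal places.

ΔF_A = 5.35 ln(578/290) = 5.35 × 0.68969 = 3.6898 W/m².
ΔF_B = 5.35 ln(417/290) = 5.35 × 0.36321 = 1.9432 W/m².
Difference: 3.6898 − 1.9432 = 1.7466 W/m².

ΔF_A − ΔF_B = 1.75 W/m²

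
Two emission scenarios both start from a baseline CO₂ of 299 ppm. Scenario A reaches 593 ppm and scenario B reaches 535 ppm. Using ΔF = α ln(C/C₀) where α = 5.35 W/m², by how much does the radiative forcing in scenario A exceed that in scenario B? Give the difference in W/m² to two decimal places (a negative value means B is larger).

ΔF_A = 5.35 ln(593/299) = 5.35 × 0.68475 = 3.6634 W/m².
ΔF_B = 5.35 ln(535/299) = 5.35 × 0.58182 = 3.1127 W/m².
Difference: 3.6634 − 3.1127 = 0.5507 W/m².
(Equivalently, ΔF_A − ΔF_B = 5.35 ln(593/535) = 5.35 × 0.10293 = 0.5507 W/m².)

ΔF_A − ΔF_B = 0.55 W/m²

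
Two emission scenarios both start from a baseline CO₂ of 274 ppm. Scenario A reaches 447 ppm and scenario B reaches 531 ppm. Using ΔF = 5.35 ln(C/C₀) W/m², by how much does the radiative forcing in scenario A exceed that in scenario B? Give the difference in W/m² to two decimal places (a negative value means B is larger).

ΔF_A = 5.35 ln(447/274) = 5.35 × 0.48943 = 2.6185 W/m².
ΔF_B = 5.35 ln(531/274) = 5.35 × 0.66163 = 3.5397 W/m².
Difference: 2.6185 − 3.5397 = -0.9212 W/m².

ΔF_A − ΔF_B = -0.92 W/m²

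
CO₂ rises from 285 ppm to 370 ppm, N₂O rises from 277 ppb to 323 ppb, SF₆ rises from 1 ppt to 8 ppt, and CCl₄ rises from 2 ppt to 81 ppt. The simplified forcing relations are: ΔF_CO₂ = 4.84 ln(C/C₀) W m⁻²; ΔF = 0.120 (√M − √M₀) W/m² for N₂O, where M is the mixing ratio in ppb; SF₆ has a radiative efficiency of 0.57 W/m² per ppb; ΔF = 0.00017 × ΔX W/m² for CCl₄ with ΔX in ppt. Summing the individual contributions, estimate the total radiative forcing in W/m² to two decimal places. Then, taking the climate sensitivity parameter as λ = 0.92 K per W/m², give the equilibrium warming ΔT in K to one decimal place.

CO₂: 4.84 × ln(370/285) = 4.84 × ln(1.29825) = 4.84 × 0.26102 = 1.2633 W/m².
N₂O: 0.120 × (√323 − √277) = 0.120 × (17.9722 − 16.6433) = 0.120 × 1.3289 = 0.1595 W/m².
SF₆: Δ = 8 − 1 = 7 ppt = 0.007 ppb; ΔF = 0.57 × 0.007 = 0.0040 W/m².
CCl₄: ΔF = 0.00017 × (81 − 2) = 0.00017 × 79 = 0.0134 W/m².
Total ΔF = 1.2633 + 0.1595 + 0.0040 + 0.0134 = 1.4402 W/m².
ΔT = λ ΔF = 0.92 × 1.44 = 1.3248 K.

ΔF = 1.44 W/m²; ΔT = 1.3 K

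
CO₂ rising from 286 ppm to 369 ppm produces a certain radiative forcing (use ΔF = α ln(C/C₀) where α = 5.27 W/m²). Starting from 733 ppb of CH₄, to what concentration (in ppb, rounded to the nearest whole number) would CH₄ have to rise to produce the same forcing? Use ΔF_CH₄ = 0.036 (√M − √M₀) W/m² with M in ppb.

CO₂ forcing: 5.27 × ln(369/286) = 5.27 × 0.254805 = 1.34282 W/m².
Set 0.036(√M − √733) = 1.34282: √M = 1.34282/0.036 + √733 = 37.3006 + 27.0740 = 64.3746.
M = (64.3746)² = 4144.09 ppb.

M ≈ 4144 ppb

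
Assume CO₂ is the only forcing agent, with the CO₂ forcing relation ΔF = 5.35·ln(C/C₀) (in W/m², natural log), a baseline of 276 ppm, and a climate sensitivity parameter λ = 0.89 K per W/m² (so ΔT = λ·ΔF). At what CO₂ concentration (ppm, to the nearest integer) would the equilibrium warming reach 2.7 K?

C ≈ 487 ppm

Required forcing: ΔF = ΔT/λ = 2.7/0.89 = 3.0337 W/m².
Then ln(C/276) = ΔF/5.35 = 3.0337/5.35 = 0.56705.
So C = 276 × e^0.56705 = 276 × 1.76306 = 486.60 ppm.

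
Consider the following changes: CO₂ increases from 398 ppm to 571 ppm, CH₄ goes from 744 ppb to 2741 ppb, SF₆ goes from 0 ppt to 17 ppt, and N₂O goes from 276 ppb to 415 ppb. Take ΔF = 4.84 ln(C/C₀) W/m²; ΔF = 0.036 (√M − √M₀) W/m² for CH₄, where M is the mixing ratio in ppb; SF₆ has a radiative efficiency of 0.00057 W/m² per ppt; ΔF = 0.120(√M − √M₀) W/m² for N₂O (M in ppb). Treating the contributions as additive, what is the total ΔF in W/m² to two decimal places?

CO₂: 4.84 × ln(571/398) = 4.84 × ln(1.43467) = 4.84 × 0.36093 = 1.7469 W/m².
CH₄: 0.036 × (√2741 − √744) = 0.036 × (52.3546 − 27.2764) = 0.036 × 25.0782 = 0.9028 W/m².
SF₆: ΔF = 0.00057 × (17 − 0) = 0.00057 × 17 = 0.0097 W/m².
N₂O: 0.120 × (√415 − √276) = 0.120 × (20.3715 − 16.6132) = 0.120 × 3.7583 = 0.4510 W/m².
Total ΔF = 1.7469 + 0.9028 + 0.0097 + 0.4510 = 3.1104 W/m².

ΔF = 3.11 W/m²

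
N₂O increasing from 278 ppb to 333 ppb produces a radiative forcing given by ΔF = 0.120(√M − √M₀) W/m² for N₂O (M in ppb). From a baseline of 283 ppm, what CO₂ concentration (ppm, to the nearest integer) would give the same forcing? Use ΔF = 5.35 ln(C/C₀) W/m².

N₂O forcing: 0.120 × (√333 − √278) = 0.120 × (18.2483 − 16.6733) = 0.120 × 1.5750 = 0.18900 W/m².
Set 5.35 ln(C/283) = 0.18900: ln(C/283) = 0.18900/5.35 = 0.03533, so C = 283 × e^0.03533 = 283 × 1.03596 = 293.18 ppm.

C ≈ 293 ppm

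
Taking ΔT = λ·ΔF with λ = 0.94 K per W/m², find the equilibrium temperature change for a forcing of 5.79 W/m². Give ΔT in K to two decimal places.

ΔT = 5.44 K

ΔT = λ ΔF = 0.94 × 5.79 = 5.4426 K.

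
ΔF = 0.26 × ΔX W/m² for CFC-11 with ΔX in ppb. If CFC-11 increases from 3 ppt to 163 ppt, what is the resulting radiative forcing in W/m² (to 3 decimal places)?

ΔF = 0.042 W/m²

CFC-11: Δ = 163 − 3 = 160 ppt = 0.160 ppb; ΔF = 0.26 × 0.160 = 0.0416 W/m².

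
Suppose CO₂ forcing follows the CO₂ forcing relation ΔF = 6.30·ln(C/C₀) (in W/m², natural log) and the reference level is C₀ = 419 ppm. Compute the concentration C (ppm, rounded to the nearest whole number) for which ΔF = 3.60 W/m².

Set 6.30 ln(C/419) = 3.60, so ln(C/419) = 3.60/6.30 = 0.57143.
Then C/419 = e^0.57143 = 1.77080, giving C = 419 × 1.77080 = 741.97 ppm.

C ≈ 742 ppm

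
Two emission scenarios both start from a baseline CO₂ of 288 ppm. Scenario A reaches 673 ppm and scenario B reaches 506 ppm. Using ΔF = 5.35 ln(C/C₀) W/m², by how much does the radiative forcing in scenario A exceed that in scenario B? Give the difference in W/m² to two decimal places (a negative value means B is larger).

ΔF_A = 5.35 ln(673/288) = 5.35 × 0.84878 = 4.5410 W/m².
ΔF_B = 5.35 ln(506/288) = 5.35 × 0.56358 = 3.0152 W/m².
Difference: 4.5410 − 3.0152 = 1.5258 W/m².

ΔF_A − ΔF_B = 1.53 W/m²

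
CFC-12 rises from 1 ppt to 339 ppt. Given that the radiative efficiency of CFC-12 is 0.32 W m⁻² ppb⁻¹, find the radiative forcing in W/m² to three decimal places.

ΔF = 0.108 W/m²

CFC-12: Δ = 339 − 1 = 338 ppt = 0.338 ppb; ΔF = 0.32 × 0.338 = 0.1082 W/m².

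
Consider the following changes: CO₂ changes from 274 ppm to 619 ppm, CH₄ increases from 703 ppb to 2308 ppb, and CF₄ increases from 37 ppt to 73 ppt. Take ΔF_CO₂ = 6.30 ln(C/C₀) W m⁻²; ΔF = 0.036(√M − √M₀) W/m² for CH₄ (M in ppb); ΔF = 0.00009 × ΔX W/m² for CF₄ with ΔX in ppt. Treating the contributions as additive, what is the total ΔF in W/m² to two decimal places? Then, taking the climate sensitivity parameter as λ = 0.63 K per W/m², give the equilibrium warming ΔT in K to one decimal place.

CO₂: 6.30 × ln(619/274) = 6.30 × ln(2.25912) = 6.30 × 0.81498 = 5.1344 W/m².
CH₄: 0.036 × (√2308 − √703) = 0.036 × (48.0416 − 26.5141) = 0.036 × 21.5275 = 0.7750 W/m².
CF₄: ΔF = 0.00009 × (73 − 37) = 0.00009 × 36 = 0.0032 W/m².
Total ΔF = 5.1344 + 0.7750 + 0.0032 = 5.9126 W/m².
ΔT = λ ΔF = 0.63 × 5.91 = 3.7233 K.

ΔF = 5.91 W/m²; ΔT = 3.7 K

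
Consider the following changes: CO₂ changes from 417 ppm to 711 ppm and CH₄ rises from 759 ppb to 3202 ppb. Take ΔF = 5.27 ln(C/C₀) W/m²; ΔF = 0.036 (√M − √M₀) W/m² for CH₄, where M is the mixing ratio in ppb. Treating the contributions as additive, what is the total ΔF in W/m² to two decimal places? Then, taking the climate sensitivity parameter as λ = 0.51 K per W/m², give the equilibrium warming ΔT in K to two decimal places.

ΔF = 3.86 W/m²; ΔT = 1.97 K

CO₂: 5.27 × ln(711/417) = 5.27 × ln(1.70504) = 5.27 × 0.53359 = 2.8120 W/m².
CH₄: 0.036 × (√3202 − √759) = 0.036 × (56.5862 − 27.5500) = 0.036 × 29.0362 = 1.0453 W/m².
Total ΔF = 2.8120 + 1.0453 = 3.8573 W/m².
ΔT = λ ΔF = 0.51 × 3.86 = 1.9686 K.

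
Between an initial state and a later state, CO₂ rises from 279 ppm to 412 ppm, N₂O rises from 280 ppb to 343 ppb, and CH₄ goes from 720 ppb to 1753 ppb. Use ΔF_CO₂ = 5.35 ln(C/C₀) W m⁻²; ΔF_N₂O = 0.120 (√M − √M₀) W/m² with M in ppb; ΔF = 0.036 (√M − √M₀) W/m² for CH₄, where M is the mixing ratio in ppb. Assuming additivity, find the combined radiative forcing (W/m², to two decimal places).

CO₂: 5.35 × ln(412/279) = 5.35 × ln(1.47670) = 5.35 × 0.38981 = 2.0855 W/m².
N₂O: 0.120 × (√343 − √280) = 0.120 × (18.5203 − 16.7332) = 0.120 × 1.7871 = 0.2145 W/m².
CH₄: 0.036 × (√1753 − √720) = 0.036 × (41.8688 − 26.8328) = 0.036 × 15.0360 = 0.5413 W/m².
Total ΔF = 2.0855 + 0.2145 + 0.5413 = 2.8413 W/m².

ΔF = 2.84 W/m²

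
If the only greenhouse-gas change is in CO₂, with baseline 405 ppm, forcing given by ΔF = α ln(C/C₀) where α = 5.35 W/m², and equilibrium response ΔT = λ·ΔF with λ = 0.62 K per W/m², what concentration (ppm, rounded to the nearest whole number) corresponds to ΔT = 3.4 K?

C ≈ 1129 ppm

Required forcing: ΔF = ΔT/λ = 3.4/0.62 = 5.4839 W/m².
Then ln(C/405) = ΔF/5.35 = 5.4839/5.35 = 1.02503.
So C = 405 × e^1.02503 = 405 × 2.78718 = 1128.81 ppm.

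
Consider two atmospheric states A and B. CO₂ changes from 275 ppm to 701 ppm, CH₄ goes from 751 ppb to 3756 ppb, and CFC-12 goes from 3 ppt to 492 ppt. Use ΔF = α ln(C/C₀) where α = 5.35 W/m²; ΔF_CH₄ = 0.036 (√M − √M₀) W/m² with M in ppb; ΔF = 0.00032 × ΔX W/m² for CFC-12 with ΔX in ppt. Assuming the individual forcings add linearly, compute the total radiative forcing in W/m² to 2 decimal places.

ΔF = 6.38 W/m²

CO₂: 5.35 × ln(701/275) = 5.35 × ln(2.54909) = 5.35 × 0.93574 = 5.0062 W/m².
CH₄: 0.036 × (√3756 − √751) = 0.036 × (61.2862 − 27.4044) = 0.036 × 33.8818 = 1.2197 W/m².
CFC-12: ΔF = 0.00032 × (492 − 3) = 0.00032 × 489 = 0.1565 W/m².
Total ΔF = 5.0062 + 1.2197 + 0.1565 = 6.3824 W/m².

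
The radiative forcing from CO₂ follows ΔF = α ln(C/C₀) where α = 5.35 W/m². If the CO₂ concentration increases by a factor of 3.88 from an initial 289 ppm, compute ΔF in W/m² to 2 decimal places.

ΔF = 7.25 W/m²

Because the forcing depends only on the ratio C/C₀, the initial concentration does not enter.
ΔF = 5.35 × ln(3.88) = 5.35 × 1.35584 = 7.2537 W/m².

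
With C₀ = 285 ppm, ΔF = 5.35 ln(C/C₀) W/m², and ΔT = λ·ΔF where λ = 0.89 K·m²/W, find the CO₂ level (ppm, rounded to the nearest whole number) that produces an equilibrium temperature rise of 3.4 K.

Required forcing: ΔF = ΔT/λ = 3.4/0.89 = 3.8202 W/m².
Then ln(C/285) = ΔF/5.35 = 3.8202/5.35 = 0.71406.
So C = 285 × e^0.71406 = 285 × 2.04227 = 582.05 ppm.

C ≈ 582 ppm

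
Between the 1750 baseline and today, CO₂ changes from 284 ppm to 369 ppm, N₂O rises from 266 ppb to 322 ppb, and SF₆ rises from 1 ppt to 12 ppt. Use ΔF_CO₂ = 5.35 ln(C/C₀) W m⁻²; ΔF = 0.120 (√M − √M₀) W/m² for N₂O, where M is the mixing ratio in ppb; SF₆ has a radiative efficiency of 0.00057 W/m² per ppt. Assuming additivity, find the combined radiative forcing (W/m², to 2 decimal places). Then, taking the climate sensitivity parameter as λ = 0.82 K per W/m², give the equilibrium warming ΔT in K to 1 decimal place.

ΔF = 1.60 W/m²; ΔT = 1.3 K

CO₂: 5.35 × ln(369/284) = 5.35 × ln(1.29930) = 5.35 × 0.26183 = 1.4008 W/m².
N₂O: 0.120 × (√322 − √266) = 0.120 × (17.9444 − 16.3095) = 0.120 × 1.6349 = 0.1962 W/m².
SF₆: ΔF = 0.00057 × (12 − 1) = 0.00057 × 11 = 0.0063 W/m².
Total ΔF = 1.4008 + 0.1962 + 0.0063 = 1.6033 W/m².
ΔT = λ ΔF = 0.82 × 1.60 = 1.3120 K.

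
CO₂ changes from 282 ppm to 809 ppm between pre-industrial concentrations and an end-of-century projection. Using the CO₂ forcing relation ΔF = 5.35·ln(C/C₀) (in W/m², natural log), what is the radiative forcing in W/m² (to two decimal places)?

ΔF = 5.64 W/m²

CO₂: 5.35 × ln(809/282) = 5.35 × ln(2.86879) = 5.35 × 1.05389 = 5.6383 W/m².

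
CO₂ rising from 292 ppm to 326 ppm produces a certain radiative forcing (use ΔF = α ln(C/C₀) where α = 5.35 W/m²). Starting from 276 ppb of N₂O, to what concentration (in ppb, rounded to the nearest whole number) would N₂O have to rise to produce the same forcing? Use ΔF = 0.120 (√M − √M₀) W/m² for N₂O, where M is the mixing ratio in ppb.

M ≈ 463 ppb

CO₂ forcing: 5.35 × ln(326/292) = 5.35 × 0.110144 = 0.58927 W/m².
Set 0.120(√M − √276) = 0.58927: √M = 0.58927/0.120 + √276 = 4.9106 + 16.6132 = 21.5238.
M = (21.5238)² = 463.27 ppb.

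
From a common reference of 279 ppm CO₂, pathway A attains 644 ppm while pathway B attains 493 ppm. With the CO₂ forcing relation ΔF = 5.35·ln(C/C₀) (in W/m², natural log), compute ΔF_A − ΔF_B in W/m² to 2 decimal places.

ΔF_A − ΔF_B = 1.43 W/m²

ΔF_A = 5.35 ln(644/279) = 5.35 × 0.83649 = 4.4752 W/m².
ΔF_B = 5.35 ln(493/279) = 5.35 × 0.56930 = 3.0458 W/m².
Difference: 4.4752 − 3.0458 = 1.4294 W/m².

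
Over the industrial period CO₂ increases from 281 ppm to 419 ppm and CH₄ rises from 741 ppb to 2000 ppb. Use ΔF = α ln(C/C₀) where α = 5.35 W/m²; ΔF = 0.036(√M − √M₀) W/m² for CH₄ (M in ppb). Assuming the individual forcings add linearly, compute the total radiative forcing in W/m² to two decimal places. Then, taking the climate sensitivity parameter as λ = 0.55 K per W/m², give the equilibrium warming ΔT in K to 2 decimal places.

CO₂: 5.35 × ln(419/281) = 5.35 × ln(1.49110) = 5.35 × 0.39951 = 2.1374 W/m².
CH₄: 0.036 × (√2000 − √741) = 0.036 × (44.7214 − 27.2213) = 0.036 × 17.5001 = 0.6300 W/m².
Total ΔF = 2.1374 + 0.6300 = 2.7674 W/m².
ΔT = λ ΔF = 0.55 × 2.77 = 1.5235 K.

ΔF = 2.77 W/m²; ΔT = 1.52 K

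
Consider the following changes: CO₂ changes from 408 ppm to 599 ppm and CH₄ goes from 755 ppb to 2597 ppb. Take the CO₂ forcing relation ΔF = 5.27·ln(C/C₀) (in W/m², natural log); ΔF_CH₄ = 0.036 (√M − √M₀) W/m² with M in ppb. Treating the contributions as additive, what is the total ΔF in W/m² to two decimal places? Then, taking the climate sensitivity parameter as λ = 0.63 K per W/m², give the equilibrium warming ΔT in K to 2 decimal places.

CO₂: 5.27 × ln(599/408) = 5.27 × ln(1.46814) = 5.27 × 0.38400 = 2.0237 W/m².
CH₄: 0.036 × (√2597 − √755) = 0.036 × (50.9608 − 27.4773) = 0.036 × 23.4835 = 0.8454 W/m².
Total ΔF = 2.0237 + 0.8454 = 2.8691 W/m².
ΔT = λ ΔF = 0.63 × 2.87 = 1.8081 K.

ΔF = 2.87 W/m²; ΔT = 1.81 K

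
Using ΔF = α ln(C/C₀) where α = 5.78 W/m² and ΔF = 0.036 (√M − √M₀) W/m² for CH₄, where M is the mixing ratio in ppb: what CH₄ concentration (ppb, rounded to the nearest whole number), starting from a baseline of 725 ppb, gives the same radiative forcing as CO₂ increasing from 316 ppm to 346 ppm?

CO₂ forcing: 5.78 × ln(346/316) = 5.78 × 0.090697 = 0.52423 W/m².
Set 0.036(√M − √725) = 0.52423: √M = 0.52423/0.036 + √725 = 14.5619 + 26.9258 = 41.4877.
M = (41.4877)² = 1721.23 ppb.

M ≈ 1721 ppb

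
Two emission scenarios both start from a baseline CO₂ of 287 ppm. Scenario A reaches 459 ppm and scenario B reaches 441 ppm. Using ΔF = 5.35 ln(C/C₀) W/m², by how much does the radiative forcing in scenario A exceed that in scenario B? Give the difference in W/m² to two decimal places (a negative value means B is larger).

ΔF_A − ΔF_B = 0.21 W/m²

ΔF_A = 5.35 ln(459/287) = 5.35 × 0.46957 = 2.5122 W/m².
ΔF_B = 5.35 ln(441/287) = 5.35 × 0.42956 = 2.2981 W/m².
Difference: 2.5122 − 2.2981 = 0.2141 W/m².
(Equivalently, ΔF_A − ΔF_B = 5.35 ln(459/441) = 5.35 × 0.04001 = 0.2141 W/m².)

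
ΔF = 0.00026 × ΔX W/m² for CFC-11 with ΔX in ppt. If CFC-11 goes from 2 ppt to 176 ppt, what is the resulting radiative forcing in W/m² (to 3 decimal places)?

CFC-11: ΔF = 0.00026 × (176 − 2) = 0.00026 × 174 = 0.0452 W/m².

ΔF = 0.045 W/m²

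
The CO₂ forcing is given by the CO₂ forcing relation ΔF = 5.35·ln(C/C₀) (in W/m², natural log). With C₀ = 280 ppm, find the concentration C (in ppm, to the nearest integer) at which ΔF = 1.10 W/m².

C ≈ 344 ppm

Set 5.35 ln(C/280) = 1.10, so ln(C/280) = 1.10/5.35 = 0.20561.
Then C/280 = e^0.20561 = 1.22827, giving C = 280 × 1.22827 = 343.92 ppm.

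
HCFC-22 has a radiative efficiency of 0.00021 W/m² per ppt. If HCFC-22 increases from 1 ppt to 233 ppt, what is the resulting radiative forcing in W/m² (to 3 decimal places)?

ΔF = 0.049 W/m²

HCFC-22: ΔF = 0.00021 × (233 − 1) = 0.00021 × 232 = 0.0487 W/m².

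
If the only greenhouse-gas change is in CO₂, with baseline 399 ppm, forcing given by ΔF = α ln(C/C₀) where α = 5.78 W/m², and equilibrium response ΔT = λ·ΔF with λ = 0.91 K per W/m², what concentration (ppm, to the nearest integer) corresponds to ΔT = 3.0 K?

C ≈ 706 ppm

Required forcing: ΔF = ΔT/λ = 3.0/0.91 = 3.2967 W/m².
Then ln(C/399) = ΔF/5.78 = 3.2967/5.78 = 0.57036.
So C = 399 × e^0.57036 = 399 × 1.76890 = 705.79 ppm.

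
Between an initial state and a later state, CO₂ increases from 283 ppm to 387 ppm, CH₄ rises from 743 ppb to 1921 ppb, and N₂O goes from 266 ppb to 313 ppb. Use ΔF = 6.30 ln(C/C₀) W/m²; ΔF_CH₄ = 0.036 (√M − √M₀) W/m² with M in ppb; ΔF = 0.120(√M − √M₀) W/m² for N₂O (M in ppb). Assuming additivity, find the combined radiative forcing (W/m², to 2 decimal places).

ΔF = 2.73 W/m²

CO₂: 6.30 × ln(387/283) = 6.30 × ln(1.36749) = 6.30 × 0.31298 = 1.9718 W/m².
CH₄: 0.036 × (√1921 − √743) = 0.036 × (43.8292 − 27.2580) = 0.036 × 16.5712 = 0.5966 W/m².
N₂O: 0.120 × (√313 − √266) = 0.120 × (17.6918 − 16.3095) = 0.120 × 1.3823 = 0.1659 W/m².
Total ΔF = 1.9718 + 0.5966 + 0.1659 = 2.7343 W/m².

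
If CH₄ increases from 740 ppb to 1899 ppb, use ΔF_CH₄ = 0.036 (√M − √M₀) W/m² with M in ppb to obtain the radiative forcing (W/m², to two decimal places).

CH₄: 0.036 × (√1899 − √740) = 0.036 × (43.5775 − 27.2029) = 0.036 × 16.3746 = 0.5895 W/m².

ΔF = 0.59 W/m²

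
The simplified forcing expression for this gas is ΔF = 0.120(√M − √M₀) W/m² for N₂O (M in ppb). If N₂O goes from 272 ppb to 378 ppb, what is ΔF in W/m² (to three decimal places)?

N₂O: 0.120 × (√378 − √272) = 0.120 × (19.4422 − 16.4924) = 0.120 × 2.9498 = 0.3540 W/m².

ΔF = 0.354 W/m²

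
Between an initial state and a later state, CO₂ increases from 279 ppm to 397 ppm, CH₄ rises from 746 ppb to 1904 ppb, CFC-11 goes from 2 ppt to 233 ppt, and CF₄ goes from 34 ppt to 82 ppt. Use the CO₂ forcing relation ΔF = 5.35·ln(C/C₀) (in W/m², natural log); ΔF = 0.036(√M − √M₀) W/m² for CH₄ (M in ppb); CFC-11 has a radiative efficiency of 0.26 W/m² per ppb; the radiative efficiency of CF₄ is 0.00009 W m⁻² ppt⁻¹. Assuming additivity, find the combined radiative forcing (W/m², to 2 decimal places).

CO₂: 5.35 × ln(397/279) = 5.35 × ln(1.42294) = 5.35 × 0.35273 = 1.8871 W/m².
CH₄: 0.036 × (√1904 − √746) = 0.036 × (43.6348 − 27.3130) = 0.036 × 16.3218 = 0.5876 W/m².
CFC-11: Δ = 233 − 2 = 231 ppt = 0.231 ppb; ΔF = 0.26 × 0.231 = 0.0601 W/m².
CF₄: ΔF = 0.00009 × (82 − 34) = 0.00009 × 48 = 0.0043 W/m².
Total ΔF = 1.8871 + 0.5876 + 0.0601 + 0.0043 = 2.5391 W/m².

ΔF = 2.54 W/m²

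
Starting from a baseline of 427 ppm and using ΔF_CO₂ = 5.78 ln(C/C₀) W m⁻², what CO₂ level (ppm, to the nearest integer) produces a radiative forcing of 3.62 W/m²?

Set 5.78 ln(C/427) = 3.62, so ln(C/427) = 3.62/5.78 = 0.62630.
Then C/427 = e^0.62630 = 1.87068, giving C = 427 × 1.87068 = 798.78 ppm.

C ≈ 799 ppm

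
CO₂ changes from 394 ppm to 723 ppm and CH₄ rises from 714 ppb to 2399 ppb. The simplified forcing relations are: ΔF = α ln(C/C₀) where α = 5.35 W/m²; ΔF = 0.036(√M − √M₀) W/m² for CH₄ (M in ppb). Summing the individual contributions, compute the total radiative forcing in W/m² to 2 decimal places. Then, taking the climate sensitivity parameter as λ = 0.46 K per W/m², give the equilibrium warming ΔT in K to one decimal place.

CO₂: 5.35 × ln(723/394) = 5.35 × ln(1.83503) = 5.35 × 0.60706 = 3.2478 W/m².
CH₄: 0.036 × (√2399 − √714) = 0.036 × (48.9796 − 26.7208) = 0.036 × 22.2588 = 0.8013 W/m².
Total ΔF = 3.2478 + 0.8013 = 4.0491 W/m².
ΔT = λ ΔF = 0.46 × 4.05 = 1.8630 K.

ΔF = 4.05 W/m²; ΔT = 1.9 K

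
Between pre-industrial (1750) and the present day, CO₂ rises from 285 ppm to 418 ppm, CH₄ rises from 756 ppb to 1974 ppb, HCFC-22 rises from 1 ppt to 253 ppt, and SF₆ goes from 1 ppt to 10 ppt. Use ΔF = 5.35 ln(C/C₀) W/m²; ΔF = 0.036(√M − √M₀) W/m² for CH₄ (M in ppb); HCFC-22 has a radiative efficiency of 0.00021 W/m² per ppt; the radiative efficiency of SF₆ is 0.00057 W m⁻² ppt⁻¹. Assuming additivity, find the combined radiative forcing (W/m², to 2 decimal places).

CO₂: 5.35 × ln(418/285) = 5.35 × ln(1.46667) = 5.35 × 0.38299 = 2.0490 W/m².
CH₄: 0.036 × (√1974 − √756) = 0.036 × (44.4297 − 27.4955) = 0.036 × 16.9342 = 0.6096 W/m².
HCFC-22: ΔF = 0.00021 × (253 − 1) = 0.00021 × 252 = 0.0529 W/m².
SF₆: ΔF = 0.00057 × (10 − 1) = 0.00057 × 9 = 0.0051 W/m².
Total ΔF = 2.0490 + 0.6096 + 0.0529 + 0.0051 = 2.7166 W/m².

ΔF = 2.72 W/m²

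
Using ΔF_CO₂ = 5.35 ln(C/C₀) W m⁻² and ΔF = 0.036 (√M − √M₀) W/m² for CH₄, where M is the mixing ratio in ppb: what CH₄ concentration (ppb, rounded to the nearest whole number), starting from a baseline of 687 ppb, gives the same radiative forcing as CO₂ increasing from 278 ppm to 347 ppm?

M ≈ 3500 ppb

CO₂ forcing: 5.35 × ln(347/278) = 5.35 × 0.221704 = 1.18612 W/m².
Set 0.036(√M − √687) = 1.18612: √M = 1.18612/0.036 + √687 = 32.9478 + 26.2107 = 59.1585.
M = (59.1585)² = 3499.73 ppb.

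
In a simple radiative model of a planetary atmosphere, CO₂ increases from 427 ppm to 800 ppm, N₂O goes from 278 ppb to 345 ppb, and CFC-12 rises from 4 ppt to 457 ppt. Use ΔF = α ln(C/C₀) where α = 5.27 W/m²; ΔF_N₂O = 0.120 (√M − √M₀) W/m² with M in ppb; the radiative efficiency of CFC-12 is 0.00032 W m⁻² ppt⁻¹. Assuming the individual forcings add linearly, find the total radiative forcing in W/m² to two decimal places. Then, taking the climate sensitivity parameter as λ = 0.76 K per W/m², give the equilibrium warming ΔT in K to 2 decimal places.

ΔF = 3.68 W/m²; ΔT = 2.80 K

CO₂: 5.27 × ln(800/427) = 5.27 × ln(1.87354) = 5.27 × 0.62783 = 3.3087 W/m².
N₂O: 0.120 × (√345 − √278) = 0.120 × (18.5742 − 16.6733) = 0.120 × 1.9009 = 0.2281 W/m².
CFC-12: ΔF = 0.00032 × (457 − 4) = 0.00032 × 453 = 0.1450 W/m².
Total ΔF = 3.3087 + 0.2281 + 0.1450 = 3.6818 W/m².
ΔT = λ ΔF = 0.76 × 3.68 = 2.7968 K.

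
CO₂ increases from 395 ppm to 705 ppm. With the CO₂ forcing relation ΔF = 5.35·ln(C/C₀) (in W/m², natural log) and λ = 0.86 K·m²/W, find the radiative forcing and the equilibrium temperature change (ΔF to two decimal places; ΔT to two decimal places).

CO₂: 5.35 × ln(705/395) = 5.35 × ln(1.78481) = 5.35 × 0.57931 = 3.0993 W/m².
ΔT = λ ΔF = 0.86 × 3.10 = 2.6660 K.

ΔF = 3.10 W/m²; ΔT = 2.67 K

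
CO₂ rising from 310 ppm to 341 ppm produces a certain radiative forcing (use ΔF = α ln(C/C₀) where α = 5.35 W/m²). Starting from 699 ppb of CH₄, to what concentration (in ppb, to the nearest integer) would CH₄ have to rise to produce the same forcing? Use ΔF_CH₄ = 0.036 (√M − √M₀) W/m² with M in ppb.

M ≈ 1649 ppb

CO₂ forcing: 5.35 × ln(341/310) = 5.35 × 0.095310 = 0.50991 W/m².
Set 0.036(√M − √699) = 0.50991: √M = 0.50991/0.036 + √699 = 14.1642 + 26.4386 = 40.6028.
M = (40.6028)² = 1648.59 ppb.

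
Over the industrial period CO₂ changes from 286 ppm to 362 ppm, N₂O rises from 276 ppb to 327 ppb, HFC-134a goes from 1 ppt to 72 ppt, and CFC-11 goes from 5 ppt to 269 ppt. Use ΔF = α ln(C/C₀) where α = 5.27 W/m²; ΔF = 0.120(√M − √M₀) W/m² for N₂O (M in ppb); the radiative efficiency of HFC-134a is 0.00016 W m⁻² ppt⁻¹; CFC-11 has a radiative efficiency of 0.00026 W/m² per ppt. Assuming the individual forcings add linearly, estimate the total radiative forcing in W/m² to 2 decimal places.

CO₂: 5.27 × ln(362/286) = 5.27 × ln(1.26573) = 5.27 × 0.23565 = 1.2419 W/m².
N₂O: 0.120 × (√327 − √276) = 0.120 × (18.0831 − 16.6132) = 0.120 × 1.4699 = 0.1764 W/m².
HFC-134a: ΔF = 0.00016 × (72 − 1) = 0.00016 × 71 = 0.0114 W/m².
CFC-11: ΔF = 0.00026 × (269 − 5) = 0.00026 × 264 = 0.0686 W/m².
Total ΔF = 1.2419 + 0.1764 + 0.0114 + 0.0686 = 1.4983 W/m².

ΔF = 1.50 W/m²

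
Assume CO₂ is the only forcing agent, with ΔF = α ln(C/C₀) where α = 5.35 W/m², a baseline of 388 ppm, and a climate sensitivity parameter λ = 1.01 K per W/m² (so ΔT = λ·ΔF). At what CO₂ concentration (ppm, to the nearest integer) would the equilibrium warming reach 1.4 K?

C ≈ 503 ppm

Required forcing: ΔF = ΔT/λ = 1.4/1.01 = 1.3861 W/m².
Then ln(C/388) = ΔF/5.35 = 1.3861/5.35 = 0.25908.
So C = 388 × e^0.25908 = 388 × 1.29574 = 502.75 ppm.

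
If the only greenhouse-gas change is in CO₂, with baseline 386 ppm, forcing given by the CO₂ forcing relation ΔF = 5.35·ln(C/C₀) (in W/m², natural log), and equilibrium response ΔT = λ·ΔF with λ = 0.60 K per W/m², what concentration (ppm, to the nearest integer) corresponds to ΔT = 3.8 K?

C ≈ 1261 ppm

Required forcing: ΔF = ΔT/λ = 3.8/0.60 = 6.3333 W/m².
Then ln(C/386) = ΔF/5.35 = 6.3333/5.35 = 1.18379.
So C = 386 × e^1.18379 = 386 × 3.26673 = 1260.96 ppm.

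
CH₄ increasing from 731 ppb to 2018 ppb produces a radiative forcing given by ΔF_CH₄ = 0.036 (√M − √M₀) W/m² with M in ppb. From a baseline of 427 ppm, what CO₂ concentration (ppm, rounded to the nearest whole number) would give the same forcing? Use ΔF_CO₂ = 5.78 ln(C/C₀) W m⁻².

C ≈ 477 ppm

CH₄ forcing: 0.036 × (√2018 − √731) = 0.036 × (44.9222 − 27.0370) = 0.036 × 17.8852 = 0.64387 W/m².
Set 5.78 ln(C/427) = 0.64387: ln(C/427) = 0.64387/5.78 = 0.11140, so C = 427 × e^0.11140 = 427 × 1.11784 = 477.32 ppm.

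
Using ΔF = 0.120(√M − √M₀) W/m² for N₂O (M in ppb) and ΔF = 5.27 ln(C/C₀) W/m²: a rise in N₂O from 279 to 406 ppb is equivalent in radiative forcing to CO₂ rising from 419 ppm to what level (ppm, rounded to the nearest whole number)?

C ≈ 453 ppm

N₂O forcing: 0.120 × (√406 − √279) = 0.120 × (20.1494 − 16.7033) = 0.120 × 3.4461 = 0.41353 W/m².
Set 5.27 ln(C/419) = 0.41353: ln(C/419) = 0.41353/5.27 = 0.07847, so C = 419 × e^0.07847 = 419 × 1.08163 = 453.20 ppm.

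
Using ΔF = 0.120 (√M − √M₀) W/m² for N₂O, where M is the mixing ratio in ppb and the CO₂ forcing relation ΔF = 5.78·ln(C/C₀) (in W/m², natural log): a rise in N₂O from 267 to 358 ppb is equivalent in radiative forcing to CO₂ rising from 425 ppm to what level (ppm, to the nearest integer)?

N₂O forcing: 0.120 × (√358 − √267) = 0.120 × (18.9209 − 16.3401) = 0.120 × 2.5808 = 0.30970 W/m².
Set 5.78 ln(C/425) = 0.30970: ln(C/425) = 0.30970/5.78 = 0.05358, so C = 425 × e^0.05358 = 425 × 1.05504 = 448.39 ppm.

C ≈ 448 ppm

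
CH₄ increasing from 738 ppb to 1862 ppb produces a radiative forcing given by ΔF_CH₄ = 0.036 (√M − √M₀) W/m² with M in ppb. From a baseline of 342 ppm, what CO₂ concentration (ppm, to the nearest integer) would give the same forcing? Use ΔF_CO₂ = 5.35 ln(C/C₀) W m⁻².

C ≈ 381 ppm

CH₄ forcing: 0.036 × (√1862 − √738) = 0.036 × (43.1509 − 27.1662) = 0.036 × 15.9847 = 0.57545 W/m².
Set 5.35 ln(C/342) = 0.57545: ln(C/342) = 0.57545/5.35 = 0.10756, so C = 342 × e^0.10756 = 342 × 1.11356 = 380.84 ppm.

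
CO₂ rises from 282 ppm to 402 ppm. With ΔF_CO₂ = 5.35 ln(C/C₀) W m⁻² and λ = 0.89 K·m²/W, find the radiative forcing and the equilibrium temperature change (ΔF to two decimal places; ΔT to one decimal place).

CO₂: 5.35 × ln(402/282) = 5.35 × ln(1.42553) = 5.35 × 0.35454 = 1.8968 W/m².
ΔT = λ ΔF = 0.89 × 1.90 = 1.6910 K.

ΔF = 1.90 W/m²; ΔT = 1.7 K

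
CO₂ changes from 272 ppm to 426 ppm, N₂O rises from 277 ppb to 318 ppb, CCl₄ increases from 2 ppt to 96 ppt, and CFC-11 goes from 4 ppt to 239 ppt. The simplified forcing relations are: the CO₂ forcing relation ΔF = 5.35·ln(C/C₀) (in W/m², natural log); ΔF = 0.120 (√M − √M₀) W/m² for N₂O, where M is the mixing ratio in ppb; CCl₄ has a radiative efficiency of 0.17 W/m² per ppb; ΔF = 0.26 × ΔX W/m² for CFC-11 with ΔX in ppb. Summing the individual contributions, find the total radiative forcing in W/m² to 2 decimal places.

ΔF = 2.62 W/m²

CO₂: 5.35 × ln(426/272) = 5.35 × ln(1.56618) = 5.35 × 0.44864 = 2.4002 W/m².
N₂O: 0.120 × (√318 − √277) = 0.120 × (17.8326 − 16.6433) = 0.120 × 1.1893 = 0.1427 W/m².
CCl₄: Δ = 96 − 2 = 94 ppt = 0.094 ppb; ΔF = 0.17 × 0.094 = 0.0160 W/m².
CFC-11: Δ = 239 − 4 = 235 ppt = 0.235 ppb; ΔF = 0.26 × 0.235 = 0.0611 W/m².
Total ΔF = 2.4002 + 0.1427 + 0.0160 + 0.0611 = 2.6200 W/m².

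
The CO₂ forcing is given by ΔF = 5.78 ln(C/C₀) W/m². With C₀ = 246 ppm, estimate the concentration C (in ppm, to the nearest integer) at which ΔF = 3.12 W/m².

Set 5.78 ln(C/246) = 3.12, so ln(C/246) = 3.12/5.78 = 0.53979.
Then C/246 = e^0.53979 = 1.71565, giving C = 246 × 1.71565 = 422.05 ppm.

C ≈ 422 ppm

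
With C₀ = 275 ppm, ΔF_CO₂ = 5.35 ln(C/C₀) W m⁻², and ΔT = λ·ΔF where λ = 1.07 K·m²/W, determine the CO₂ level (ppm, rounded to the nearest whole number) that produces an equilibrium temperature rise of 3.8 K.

Required forcing: ΔF = ΔT/λ = 3.8/1.07 = 3.5514 W/m².
Then ln(C/275) = ΔF/5.35 = 3.5514/5.35 = 0.66381.
So C = 275 × e^0.66381 = 275 × 1.94218 = 534.10 ppm.

C ≈ 534 ppm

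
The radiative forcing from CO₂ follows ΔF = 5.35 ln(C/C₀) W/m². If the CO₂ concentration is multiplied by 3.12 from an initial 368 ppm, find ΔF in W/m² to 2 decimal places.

ΔF = 5.35 × ln(3.12) = 5.35 × 1.13783 = 6.0874 W/m².

ΔF = 6.09 W/m²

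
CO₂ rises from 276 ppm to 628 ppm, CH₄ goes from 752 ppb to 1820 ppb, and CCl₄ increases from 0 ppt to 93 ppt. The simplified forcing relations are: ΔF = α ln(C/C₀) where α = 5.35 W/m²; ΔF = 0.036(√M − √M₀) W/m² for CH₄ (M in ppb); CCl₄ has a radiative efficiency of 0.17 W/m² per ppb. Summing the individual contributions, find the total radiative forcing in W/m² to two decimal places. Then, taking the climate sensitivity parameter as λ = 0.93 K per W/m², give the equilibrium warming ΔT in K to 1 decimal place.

CO₂: 5.35 × ln(628/276) = 5.35 × ln(2.27536) = 5.35 × 0.82214 = 4.3984 W/m².
CH₄: 0.036 × (√1820 − √752) = 0.036 × (42.6615 − 27.4226) = 0.036 × 15.2389 = 0.5486 W/m².
CCl₄: Δ = 93 − 0 = 93 ppt = 0.093 ppb; ΔF = 0.17 × 0.093 = 0.0158 W/m².
Total ΔF = 4.3984 + 0.5486 + 0.0158 = 4.9628 W/m².
ΔT = λ ΔF = 0.93 × 4.96 = 4.6128 K.

ΔF = 4.96 W/m²; ΔT = 4.6 K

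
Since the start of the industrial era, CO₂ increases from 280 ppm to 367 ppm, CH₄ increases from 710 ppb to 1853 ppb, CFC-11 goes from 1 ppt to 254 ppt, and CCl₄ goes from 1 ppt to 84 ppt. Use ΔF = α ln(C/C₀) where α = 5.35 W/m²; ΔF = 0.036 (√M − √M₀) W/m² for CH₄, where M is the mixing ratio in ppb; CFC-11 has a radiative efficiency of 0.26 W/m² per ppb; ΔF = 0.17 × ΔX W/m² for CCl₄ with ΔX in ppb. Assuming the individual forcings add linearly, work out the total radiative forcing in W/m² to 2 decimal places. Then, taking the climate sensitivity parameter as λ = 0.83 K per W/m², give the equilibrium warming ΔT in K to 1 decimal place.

ΔF = 2.12 W/m²; ΔT = 1.8 K

CO₂: 5.35 × ln(367/280) = 5.35 × ln(1.31071) = 5.35 × 0.27057 = 1.4475 W/m².
CH₄: 0.036 × (√1853 − √710) = 0.036 × (43.0465 − 26.6458) = 0.036 × 16.4007 = 0.5904 W/m².
CFC-11: Δ = 254 − 1 = 253 ppt = 0.253 ppb; ΔF = 0.26 × 0.253 = 0.0658 W/m².
CCl₄: Δ = 84 − 1 = 83 ppt = 0.083 ppb; ΔF = 0.17 × 0.083 = 0.0141 W/m².
Total ΔF = 1.4475 + 0.5904 + 0.0658 + 0.0141 = 2.1178 W/m².
ΔT = λ ΔF = 0.83 × 2.12 = 1.7596 K.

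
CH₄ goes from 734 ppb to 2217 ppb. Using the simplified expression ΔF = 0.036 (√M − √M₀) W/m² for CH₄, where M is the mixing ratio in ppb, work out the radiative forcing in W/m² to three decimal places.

ΔF = 0.720 W/m²

CH₄: 0.036 × (√2217 − √734) = 0.036 × (47.0850 − 27.0924) = 0.036 × 19.9926 = 0.7197 W/m².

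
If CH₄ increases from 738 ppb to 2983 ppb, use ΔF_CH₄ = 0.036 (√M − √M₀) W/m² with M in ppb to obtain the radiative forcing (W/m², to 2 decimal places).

CH₄: 0.036 × (√2983 − √738) = 0.036 × (54.6168 − 27.1662) = 0.036 × 27.4506 = 0.9882 W/m².

ΔF = 0.99 W/m²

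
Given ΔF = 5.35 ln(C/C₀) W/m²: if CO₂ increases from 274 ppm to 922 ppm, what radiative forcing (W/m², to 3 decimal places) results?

ΔF = 6.492 W/m²

CO₂: 5.35 × ln(922/274) = 5.35 × ln(3.36496) = 5.35 × 1.21342 = 6.4918 W/m².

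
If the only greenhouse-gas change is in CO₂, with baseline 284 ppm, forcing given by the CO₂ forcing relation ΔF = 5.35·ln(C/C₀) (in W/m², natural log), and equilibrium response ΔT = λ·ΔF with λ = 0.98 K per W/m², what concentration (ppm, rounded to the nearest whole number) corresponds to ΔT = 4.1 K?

C ≈ 621 ppm

Required forcing: ΔF = ΔT/λ = 4.1/0.98 = 4.1837 W/m².
Then ln(C/284) = ΔF/5.35 = 4.1837/5.35 = 0.78200.
So C = 284 × e^0.78200 = 284 × 2.18584 = 620.78 ppm.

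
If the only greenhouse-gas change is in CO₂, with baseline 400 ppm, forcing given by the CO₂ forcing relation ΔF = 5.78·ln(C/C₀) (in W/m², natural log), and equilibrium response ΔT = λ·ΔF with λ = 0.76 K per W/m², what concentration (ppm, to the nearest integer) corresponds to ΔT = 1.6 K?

Required forcing: ΔF = ΔT/λ = 1.6/0.76 = 2.1053 W/m².
Then ln(C/400) = ΔF/5.78 = 2.1053/5.78 = 0.36424.
So C = 400 × e^0.36424 = 400 × 1.43942 = 575.77 ppm.

C ≈ 576 ppm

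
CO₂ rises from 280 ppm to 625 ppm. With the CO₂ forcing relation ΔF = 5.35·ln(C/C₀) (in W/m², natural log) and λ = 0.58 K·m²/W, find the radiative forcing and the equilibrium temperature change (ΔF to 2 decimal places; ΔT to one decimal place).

ΔF = 4.30 W/m²; ΔT = 2.5 K

CO₂: 5.35 × ln(625/280) = 5.35 × ln(2.23214) = 5.35 × 0.80296 = 4.2958 W/m².
ΔT = λ ΔF = 0.58 × 4.30 = 2.4940 K.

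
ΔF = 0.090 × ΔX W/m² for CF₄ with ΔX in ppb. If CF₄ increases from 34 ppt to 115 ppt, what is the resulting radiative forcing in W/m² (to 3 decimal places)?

CF₄: Δ = 115 − 34 = 81 ppt = 0.081 ppb; ΔF = 0.090 × 0.081 = 0.0073 W/m².

ΔF = 0.007 W/m²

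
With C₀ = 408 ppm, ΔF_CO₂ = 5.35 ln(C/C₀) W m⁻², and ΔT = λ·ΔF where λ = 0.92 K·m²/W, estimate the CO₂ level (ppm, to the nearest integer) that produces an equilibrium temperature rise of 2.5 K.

C ≈ 678 ppm

Required forcing: ΔF = ΔT/λ = 2.5/0.92 = 2.7174 W/m².
Then ln(C/408) = ΔF/5.35 = 2.7174/5.35 = 0.50793.
So C = 408 × e^0.50793 = 408 × 1.66185 = 678.03 ppm.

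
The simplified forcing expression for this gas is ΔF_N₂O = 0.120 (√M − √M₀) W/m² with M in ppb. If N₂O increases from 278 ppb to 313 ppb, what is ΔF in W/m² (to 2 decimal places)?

ΔF = 0.12 W/m²

N₂O: 0.120 × (√313 − √278) = 0.120 × (17.6918 − 16.6733) = 0.120 × 1.0185 = 0.1222 W/m².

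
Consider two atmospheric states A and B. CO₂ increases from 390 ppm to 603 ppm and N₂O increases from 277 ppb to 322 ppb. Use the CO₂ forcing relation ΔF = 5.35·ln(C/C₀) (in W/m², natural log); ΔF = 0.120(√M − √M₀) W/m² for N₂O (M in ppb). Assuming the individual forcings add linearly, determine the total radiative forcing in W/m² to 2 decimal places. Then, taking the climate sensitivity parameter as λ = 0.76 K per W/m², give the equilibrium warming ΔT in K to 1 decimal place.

CO₂: 5.35 × ln(603/390) = 5.35 × ln(1.54615) = 5.35 × 0.43577 = 2.3314 W/m².
N₂O: 0.120 × (√322 − √277) = 0.120 × (17.9444 − 16.6433) = 0.120 × 1.3011 = 0.1561 W/m².
Total ΔF = 2.3314 + 0.1561 = 2.4875 W/m².
ΔT = λ ΔF = 0.76 × 2.49 = 1.8924 K.

ΔF = 2.49 W/m²; ΔT = 1.9 K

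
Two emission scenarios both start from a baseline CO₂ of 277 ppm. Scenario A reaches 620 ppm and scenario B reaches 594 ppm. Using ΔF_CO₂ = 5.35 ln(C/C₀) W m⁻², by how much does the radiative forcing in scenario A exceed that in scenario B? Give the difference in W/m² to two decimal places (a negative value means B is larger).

ΔF_A − ΔF_B = 0.23 W/m²

ΔF_A = 5.35 ln(620/277) = 5.35 × 0.80570 = 4.3105 W/m².
ΔF_B = 5.35 ln(594/277) = 5.35 × 0.76286 = 4.0813 W/m².
Difference: 4.3105 − 4.0813 = 0.2292 W/m².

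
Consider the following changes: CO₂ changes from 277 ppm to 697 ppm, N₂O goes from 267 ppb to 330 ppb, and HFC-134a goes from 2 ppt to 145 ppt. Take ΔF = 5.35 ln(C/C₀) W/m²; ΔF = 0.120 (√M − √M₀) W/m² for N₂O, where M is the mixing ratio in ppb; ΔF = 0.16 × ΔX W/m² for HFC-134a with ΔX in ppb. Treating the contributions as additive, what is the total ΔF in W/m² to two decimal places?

ΔF = 5.18 W/m²

CO₂: 5.35 × ln(697/277) = 5.35 × ln(2.51625) = 5.35 × 0.92277 = 4.9368 W/m².
N₂O: 0.120 × (√330 − √267) = 0.120 × (18.1659 − 16.3401) = 0.120 × 1.8258 = 0.2191 W/m².
HFC-134a: Δ = 145 − 2 = 143 ppt = 0.143 ppb; ΔF = 0.16 × 0.143 = 0.0229 W/m².
Total ΔF = 4.9368 + 0.2191 + 0.0229 = 5.1788 W/m².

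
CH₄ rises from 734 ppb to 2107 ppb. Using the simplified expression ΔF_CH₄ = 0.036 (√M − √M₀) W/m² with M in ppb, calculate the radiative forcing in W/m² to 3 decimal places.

CH₄: 0.036 × (√2107 − √734) = 0.036 × (45.9021 − 27.0924) = 0.036 × 18.8097 = 0.6771 W/m².

ΔF = 0.677 W/m²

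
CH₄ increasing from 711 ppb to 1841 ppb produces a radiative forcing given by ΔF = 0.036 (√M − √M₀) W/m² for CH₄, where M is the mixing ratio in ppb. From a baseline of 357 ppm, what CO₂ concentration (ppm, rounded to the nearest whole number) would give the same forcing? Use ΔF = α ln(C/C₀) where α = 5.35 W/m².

C ≈ 398 ppm

CH₄ forcing: 0.036 × (√1841 − √711) = 0.036 × (42.9069 − 26.6646) = 0.036 × 16.2423 = 0.58472 W/m².
Set 5.35 ln(C/357) = 0.58472: ln(C/357) = 0.58472/5.35 = 0.10929, so C = 357 × e^0.10929 = 357 × 1.11549 = 398.23 ppm.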